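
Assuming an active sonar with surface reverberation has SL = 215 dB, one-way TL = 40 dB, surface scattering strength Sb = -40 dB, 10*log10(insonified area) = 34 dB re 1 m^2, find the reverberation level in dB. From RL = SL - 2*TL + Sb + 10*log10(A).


RL = SL - 2*TL + Sb + 10*log10(A) = 215 - 2*40 + (-40) + 34 = 129

129 dB


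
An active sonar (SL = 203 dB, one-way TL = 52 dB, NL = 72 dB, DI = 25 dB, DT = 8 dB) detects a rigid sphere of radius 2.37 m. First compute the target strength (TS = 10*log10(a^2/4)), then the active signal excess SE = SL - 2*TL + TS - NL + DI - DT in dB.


Step 1: TS = 10*log10(2.37^2/4) = 1.47 dB
Step 2: SE = SL - 2*TL + TS - NL + DI - DT = 203 - 2*52 + (1.47) - 72 + 25 - 8 = 45.47

45.47 dB


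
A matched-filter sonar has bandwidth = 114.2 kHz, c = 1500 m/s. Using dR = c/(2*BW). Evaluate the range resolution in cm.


dR = c/(2*BW) = 1500 / (2 * 114.2e3) = 0.0066 m = 0.66 cm

0.66 cm


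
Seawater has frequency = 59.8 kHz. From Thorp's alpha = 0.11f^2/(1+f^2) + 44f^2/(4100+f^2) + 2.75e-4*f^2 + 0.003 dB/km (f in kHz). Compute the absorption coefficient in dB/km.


21.595 dB/km


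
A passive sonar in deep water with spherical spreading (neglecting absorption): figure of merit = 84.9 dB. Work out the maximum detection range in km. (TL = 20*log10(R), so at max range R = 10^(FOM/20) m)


At max range FOM = TL, so 20*log10(R) = 84.9
R = 10^(84.9/20) = 17579.24 m = 17.58 km

17.58 km


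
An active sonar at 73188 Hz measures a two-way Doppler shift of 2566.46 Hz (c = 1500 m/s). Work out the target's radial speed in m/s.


26.3 m/s


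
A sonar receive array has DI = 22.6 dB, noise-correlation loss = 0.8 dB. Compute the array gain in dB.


AG = DI - L_corr = 22.6 - 0.8 = 21.8

21.8 dB


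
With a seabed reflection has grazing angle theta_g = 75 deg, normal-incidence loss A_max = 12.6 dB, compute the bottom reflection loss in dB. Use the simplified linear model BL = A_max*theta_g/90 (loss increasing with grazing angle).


BL = A_max * theta_g / 90 = 12.6 * 75 / 90 = 10.5

10.5 dB


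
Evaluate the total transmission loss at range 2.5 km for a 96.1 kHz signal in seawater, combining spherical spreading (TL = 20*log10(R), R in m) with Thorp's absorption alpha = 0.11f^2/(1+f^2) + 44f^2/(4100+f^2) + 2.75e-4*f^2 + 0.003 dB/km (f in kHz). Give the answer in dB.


Step 1 (Thorp): alpha = 0.11*9235.21/(1+9235.21) + 44*9235.21/(4100+9235.21) + 2.75e-4*9235.21 + 0.003 = 33.1246 dB/km
Step 2: TL_spread = 20*log10(2500) = 67.96 dB
Step 3: TL_abs = alpha*R = 33.1246 * 2.5 = 82.81 dB
Step 4: TL_total = 67.96 + 82.81 = 150.77

150.77 dB


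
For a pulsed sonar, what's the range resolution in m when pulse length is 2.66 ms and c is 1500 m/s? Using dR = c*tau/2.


dR = c*tau/2 = 1500 * 2.66e-3 / 2 = 1.995

1.995 m


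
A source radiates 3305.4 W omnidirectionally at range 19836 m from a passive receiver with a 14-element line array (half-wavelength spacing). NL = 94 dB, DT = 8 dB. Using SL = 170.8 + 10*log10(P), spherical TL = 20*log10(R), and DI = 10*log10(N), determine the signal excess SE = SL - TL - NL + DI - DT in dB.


29.5 dB


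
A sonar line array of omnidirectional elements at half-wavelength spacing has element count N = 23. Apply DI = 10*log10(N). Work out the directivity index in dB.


13.62 dB


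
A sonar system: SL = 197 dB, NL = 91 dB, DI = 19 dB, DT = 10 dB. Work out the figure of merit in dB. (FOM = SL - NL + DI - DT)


FOM = SL - NL + DI - DT = 197 - 91 + 19 - 10 = 115

115 dB


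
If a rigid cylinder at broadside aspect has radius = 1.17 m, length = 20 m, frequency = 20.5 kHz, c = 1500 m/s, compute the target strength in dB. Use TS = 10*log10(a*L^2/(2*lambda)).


lambda = 1500/20500 = 0.07317 m
TS = 10*log10(1.17*20^2/(2*0.07317)) = 35.05

35.05 dB


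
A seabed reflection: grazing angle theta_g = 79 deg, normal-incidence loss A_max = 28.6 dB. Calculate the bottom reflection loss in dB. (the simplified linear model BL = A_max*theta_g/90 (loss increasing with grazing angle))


25.1 dB


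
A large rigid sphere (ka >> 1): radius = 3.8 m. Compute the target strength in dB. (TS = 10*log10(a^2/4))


TS = 10*log10(3.8^2 / 4) = 10*log10(3.61) = 5.58

5.58 dB


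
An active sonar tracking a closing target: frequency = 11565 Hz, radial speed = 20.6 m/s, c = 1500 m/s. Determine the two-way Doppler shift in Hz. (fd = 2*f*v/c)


317.65 Hz


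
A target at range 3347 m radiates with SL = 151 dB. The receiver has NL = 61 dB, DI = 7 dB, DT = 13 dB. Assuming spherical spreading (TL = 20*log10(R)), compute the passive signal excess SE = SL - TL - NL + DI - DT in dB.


Step 1: TL = 20*log10(3347) = 70.49 dB
Step 2: SE = 151 - 70.49 - 61 + 7 - 13 = 13.51

13.51 dB


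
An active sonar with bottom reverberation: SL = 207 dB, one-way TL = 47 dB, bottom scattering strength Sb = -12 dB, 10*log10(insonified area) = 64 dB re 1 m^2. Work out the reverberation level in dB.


165 dB


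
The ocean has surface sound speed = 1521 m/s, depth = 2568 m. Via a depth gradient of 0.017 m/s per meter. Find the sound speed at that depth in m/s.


1564.656 m/s


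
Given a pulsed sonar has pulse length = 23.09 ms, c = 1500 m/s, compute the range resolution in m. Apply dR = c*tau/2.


17.3175 m


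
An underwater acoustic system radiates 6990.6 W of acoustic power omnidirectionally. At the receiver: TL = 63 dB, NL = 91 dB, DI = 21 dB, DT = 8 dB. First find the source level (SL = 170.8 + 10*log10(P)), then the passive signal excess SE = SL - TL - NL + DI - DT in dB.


Step 1: SL = 170.8 + 10*log10(6990.6) = 209.25 dB
Step 2: SE = SL - TL - NL + DI - DT = 209.25 - 63 - 91 + 21 - 8 = 68.25

68.25 dB


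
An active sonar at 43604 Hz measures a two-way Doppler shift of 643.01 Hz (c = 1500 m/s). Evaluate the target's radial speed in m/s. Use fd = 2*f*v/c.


From fd = 2*f*v/c, v = c*fd/(2*f) = 1500 * 643.01 / (2*43604) = 11.06

11.06 m/s


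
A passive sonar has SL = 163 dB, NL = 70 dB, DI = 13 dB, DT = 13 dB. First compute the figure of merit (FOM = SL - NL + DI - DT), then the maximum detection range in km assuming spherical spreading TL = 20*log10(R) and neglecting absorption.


Step 1: FOM = SL - NL + DI - DT = 163 - 70 + 13 - 13 = 93 dB
Step 2: at max range FOM = TL = 20*log10(R), so R = 10^(93/20) = 44668.36 m = 44.67 km

44.67 km


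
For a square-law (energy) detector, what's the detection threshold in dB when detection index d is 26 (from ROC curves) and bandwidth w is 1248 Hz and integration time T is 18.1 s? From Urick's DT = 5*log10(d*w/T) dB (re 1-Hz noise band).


DT = 5*log10(d*w/T) = 5*log10(26 * 1248 / 18.1) = 5*log10(1792.71) = 16.27

16.27 dB


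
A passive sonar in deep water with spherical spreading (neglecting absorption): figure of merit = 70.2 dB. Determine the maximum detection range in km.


At max range FOM = TL, so 20*log10(R) = 70.2
R = 10^(70.2/20) = 3235.94 m = 3.24 km

3.24 km


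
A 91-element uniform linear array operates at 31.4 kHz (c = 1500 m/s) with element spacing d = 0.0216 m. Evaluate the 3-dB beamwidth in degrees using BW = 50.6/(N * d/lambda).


Step 1: lambda = 1500/31400 = 0.04777 m
Step 2: d/lambda = 0.0216/0.04777 = 0.4522
Step 3: BW = 50.6/(N * d/lambda) = 50.6/(91 * 0.4522) = 1.23

1.23 deg


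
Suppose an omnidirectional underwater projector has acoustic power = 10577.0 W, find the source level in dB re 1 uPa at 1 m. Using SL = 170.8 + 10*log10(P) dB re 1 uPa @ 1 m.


211.04 dB


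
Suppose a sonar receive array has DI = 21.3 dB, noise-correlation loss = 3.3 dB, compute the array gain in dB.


AG = DI - L_corr = 21.3 - 3.3 = 18.0

18.0 dB


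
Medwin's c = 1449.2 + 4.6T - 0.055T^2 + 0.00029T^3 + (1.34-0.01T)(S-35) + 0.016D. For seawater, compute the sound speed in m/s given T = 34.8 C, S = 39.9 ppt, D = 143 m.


1562.04 m/s


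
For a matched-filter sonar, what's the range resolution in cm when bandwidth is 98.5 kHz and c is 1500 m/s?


0.76 cm


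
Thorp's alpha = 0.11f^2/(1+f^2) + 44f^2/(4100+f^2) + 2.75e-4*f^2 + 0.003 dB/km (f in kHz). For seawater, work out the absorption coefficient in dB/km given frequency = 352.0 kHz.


f^2 = 123904.0
alpha = 0.11*123904.0/(1+123904.0) + 44*123904.0/(4100+123904.0) + 2.75e-4*123904.0 + 0.003 = 76.777

76.777 dB/km


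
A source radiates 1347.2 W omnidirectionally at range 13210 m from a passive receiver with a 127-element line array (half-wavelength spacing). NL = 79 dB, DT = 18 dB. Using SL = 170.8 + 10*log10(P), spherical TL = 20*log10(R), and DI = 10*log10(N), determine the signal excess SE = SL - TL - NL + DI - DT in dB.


43.71 dB


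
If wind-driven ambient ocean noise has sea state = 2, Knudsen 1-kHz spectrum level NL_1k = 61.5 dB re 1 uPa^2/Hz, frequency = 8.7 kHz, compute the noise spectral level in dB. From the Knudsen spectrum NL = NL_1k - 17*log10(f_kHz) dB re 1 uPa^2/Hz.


NL = NL_1k - 17*log10(f_kHz) = 61.5 - 17*log10(8.7) = 61.5 - (15.97) = 45.53

45.53 dB


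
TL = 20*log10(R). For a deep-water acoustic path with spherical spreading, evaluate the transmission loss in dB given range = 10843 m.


80.7 dB


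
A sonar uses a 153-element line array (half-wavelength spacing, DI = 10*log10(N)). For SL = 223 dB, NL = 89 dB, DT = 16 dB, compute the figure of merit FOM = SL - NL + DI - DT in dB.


Step 1: DI = 10*log10(153) = 21.85 dB
Step 2: FOM = SL - NL + DI - DT = 223 - 89 + 21.85 - 16 = 139.85

139.85 dB


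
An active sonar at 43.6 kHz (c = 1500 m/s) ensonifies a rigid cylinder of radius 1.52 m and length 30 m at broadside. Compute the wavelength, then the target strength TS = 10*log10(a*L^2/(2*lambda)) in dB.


Step 1: lambda = c/f = 1500/43600 = 0.0344 m
Step 2: TS = 10*log10(a*L^2/(2*lambda)) = 10*log10(1.52*30^2/(2*0.0344)) = 42.98

42.98 dB


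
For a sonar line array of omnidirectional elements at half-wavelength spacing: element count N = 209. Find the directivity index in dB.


DI = 10*log10(209) = 23.2

23.2 dB


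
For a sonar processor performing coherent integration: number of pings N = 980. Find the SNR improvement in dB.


Gain = 10*log10(980) = 29.91

29.91 dB


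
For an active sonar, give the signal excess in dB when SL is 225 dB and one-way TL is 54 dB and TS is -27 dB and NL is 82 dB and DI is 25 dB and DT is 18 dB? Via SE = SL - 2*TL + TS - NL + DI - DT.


15 dB


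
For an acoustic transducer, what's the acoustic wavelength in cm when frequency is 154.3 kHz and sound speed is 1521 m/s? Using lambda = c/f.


lambda = c/f = 1521 / 154300 = 0.0099 m = 0.99 cm

0.99 cm


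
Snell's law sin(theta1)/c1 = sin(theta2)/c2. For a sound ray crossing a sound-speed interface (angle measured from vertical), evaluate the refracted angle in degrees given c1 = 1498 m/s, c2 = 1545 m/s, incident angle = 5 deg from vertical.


sin(theta2) = (c2/c1)*sin(theta1) = (1545/1498)*sin(5 deg) = 0.08989
theta2 = arcsin(0.08989) = 5.16

5.16 deg


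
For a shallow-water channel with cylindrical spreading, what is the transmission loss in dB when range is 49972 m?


TL = 10*log10(49972) = 46.99

46.99 dB


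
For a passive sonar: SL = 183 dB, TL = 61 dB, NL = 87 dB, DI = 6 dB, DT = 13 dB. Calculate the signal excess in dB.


SE = SL - TL - NL + DI - DT = 183 - 61 - 87 + 6 - 13 = 28

28 dB


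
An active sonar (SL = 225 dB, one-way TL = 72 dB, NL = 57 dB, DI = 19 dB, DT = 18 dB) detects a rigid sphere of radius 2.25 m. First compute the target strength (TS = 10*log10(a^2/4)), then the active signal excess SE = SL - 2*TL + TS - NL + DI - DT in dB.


Step 1: TS = 10*log10(2.25^2/4) = 1.02 dB
Step 2: SE = SL - 2*TL + TS - NL + DI - DT = 225 - 2*72 + (1.02) - 57 + 19 - 18 = 26.02

26.02 dB


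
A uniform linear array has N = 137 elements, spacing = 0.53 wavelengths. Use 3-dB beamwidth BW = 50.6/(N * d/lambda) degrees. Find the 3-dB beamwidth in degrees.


0.7 deg


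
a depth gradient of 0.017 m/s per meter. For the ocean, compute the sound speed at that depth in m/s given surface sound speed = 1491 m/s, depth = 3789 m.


c = 1491 + 0.017 * 3789 = 1555.413

1555.413 m/s


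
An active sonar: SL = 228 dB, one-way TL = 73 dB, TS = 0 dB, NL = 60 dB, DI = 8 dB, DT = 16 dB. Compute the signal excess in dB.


SE = SL - 2*TL + TS - NL + DI - DT = 228 - 2*73 + (0) - 60 + 8 - 16 = 14

14 dB


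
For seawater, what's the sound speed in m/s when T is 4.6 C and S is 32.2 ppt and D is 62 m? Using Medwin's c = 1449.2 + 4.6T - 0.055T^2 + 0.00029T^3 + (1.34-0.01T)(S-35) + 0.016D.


c = 1449.2 + 4.6*4.6 - 0.055*4.6^2 + 0.00029*4.6^3 + (1.34 - 0.01*4.6)*(32.2 - 35) + 0.016*62 = 1466.59

1466.59 m/s


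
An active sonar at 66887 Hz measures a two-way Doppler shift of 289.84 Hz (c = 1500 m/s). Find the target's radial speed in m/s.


From fd = 2*f*v/c, v = c*fd/(2*f) = 1500 * 289.84 / (2*66887) = 3.25

3.25 m/s


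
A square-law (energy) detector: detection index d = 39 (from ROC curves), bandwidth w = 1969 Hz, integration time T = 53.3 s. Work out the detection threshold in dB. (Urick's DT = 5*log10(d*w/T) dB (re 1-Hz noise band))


15.79 dB


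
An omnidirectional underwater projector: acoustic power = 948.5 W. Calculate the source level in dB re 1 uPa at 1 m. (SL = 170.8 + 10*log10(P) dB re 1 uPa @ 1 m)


200.57 dB


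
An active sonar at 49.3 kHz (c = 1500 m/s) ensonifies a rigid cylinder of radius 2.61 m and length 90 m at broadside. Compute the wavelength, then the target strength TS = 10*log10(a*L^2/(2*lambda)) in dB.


Step 1: lambda = c/f = 1500/49300 = 0.03043 m
Step 2: TS = 10*log10(a*L^2/(2*lambda)) = 10*log10(2.61*90^2/(2*0.03043)) = 55.41

55.41 dB


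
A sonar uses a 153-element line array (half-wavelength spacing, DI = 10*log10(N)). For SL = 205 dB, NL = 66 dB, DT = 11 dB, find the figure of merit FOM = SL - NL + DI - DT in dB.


149.85 dB


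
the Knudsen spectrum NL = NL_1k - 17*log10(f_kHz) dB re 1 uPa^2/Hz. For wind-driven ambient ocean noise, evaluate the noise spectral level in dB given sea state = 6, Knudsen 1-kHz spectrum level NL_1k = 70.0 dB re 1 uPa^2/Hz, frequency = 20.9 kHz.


47.56 dB


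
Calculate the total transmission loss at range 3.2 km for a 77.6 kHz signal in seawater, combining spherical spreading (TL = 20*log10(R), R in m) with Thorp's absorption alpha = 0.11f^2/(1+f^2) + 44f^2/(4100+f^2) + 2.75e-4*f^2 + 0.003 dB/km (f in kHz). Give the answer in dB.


Step 1 (Thorp): alpha = 0.11*6021.76/(1+6021.76) + 44*6021.76/(4100+6021.76) + 2.75e-4*6021.76 + 0.003 = 27.946 dB/km
Step 2: TL_spread = 20*log10(3200) = 70.1 dB
Step 3: TL_abs = alpha*R = 27.946 * 3.2 = 89.43 dB
Step 4: TL_total = 70.1 + 89.43 = 159.53

159.53 dB


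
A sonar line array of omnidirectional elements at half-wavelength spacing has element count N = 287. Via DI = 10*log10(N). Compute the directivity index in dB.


DI = 10*log10(287) = 24.58

24.58 dB


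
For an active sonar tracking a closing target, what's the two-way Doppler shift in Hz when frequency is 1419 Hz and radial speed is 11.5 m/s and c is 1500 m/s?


fd = 2*f*v/c = 2 * 1419 * 11.5 / 1500 = 21.76

21.76 Hz


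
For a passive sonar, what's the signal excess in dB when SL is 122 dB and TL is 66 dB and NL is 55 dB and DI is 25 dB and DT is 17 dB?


9 dB


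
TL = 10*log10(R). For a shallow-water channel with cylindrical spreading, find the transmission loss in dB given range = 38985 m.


TL = 10*log10(38985) = 45.91

45.91 dB


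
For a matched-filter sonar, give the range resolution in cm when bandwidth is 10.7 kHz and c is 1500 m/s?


dR = c/(2*BW) = 1500 / (2 * 10.7e3) = 0.0701 m = 7.01 cm

7.01 cm


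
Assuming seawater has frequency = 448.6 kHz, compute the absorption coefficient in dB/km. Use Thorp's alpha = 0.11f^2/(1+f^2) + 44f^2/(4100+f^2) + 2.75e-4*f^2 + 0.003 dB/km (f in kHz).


f^2 = 201241.96
alpha = 0.11*201241.96/(1+201241.96) + 44*201241.96/(4100+201241.96) + 2.75e-4*201241.96 + 0.003 = 98.576

98.576 dB/km


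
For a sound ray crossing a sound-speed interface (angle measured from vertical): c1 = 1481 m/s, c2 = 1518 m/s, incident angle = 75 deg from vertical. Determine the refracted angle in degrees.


sin(theta2) = (c2/c1)*sin(theta1) = (1518/1481)*sin(75 deg) = 0.99006
theta2 = arcsin(0.99006) = 81.91

81.91 deg


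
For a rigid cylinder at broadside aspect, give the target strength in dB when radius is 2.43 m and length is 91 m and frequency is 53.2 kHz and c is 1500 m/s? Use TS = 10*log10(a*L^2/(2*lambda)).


55.52 dB


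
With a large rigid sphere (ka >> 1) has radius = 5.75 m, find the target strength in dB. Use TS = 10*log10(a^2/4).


TS = 10*log10(5.75^2 / 4) = 10*log10(8.265625) = 9.17

9.17 dB


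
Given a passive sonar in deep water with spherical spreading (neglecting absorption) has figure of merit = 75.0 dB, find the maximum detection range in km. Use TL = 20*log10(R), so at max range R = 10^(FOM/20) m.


5.62 km


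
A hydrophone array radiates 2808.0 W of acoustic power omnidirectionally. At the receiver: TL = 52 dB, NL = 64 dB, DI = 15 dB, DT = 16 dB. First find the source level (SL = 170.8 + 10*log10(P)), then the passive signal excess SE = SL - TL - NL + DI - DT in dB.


Step 1: SL = 170.8 + 10*log10(2808.0) = 205.28 dB
Step 2: SE = SL - TL - NL + DI - DT = 205.28 - 52 - 64 + 15 - 16 = 88.28

88.28 dB


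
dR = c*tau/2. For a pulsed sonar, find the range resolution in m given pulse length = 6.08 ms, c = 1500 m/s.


dR = c*tau/2 = 1500 * 6.08e-3 / 2 = 4.56

4.56 m


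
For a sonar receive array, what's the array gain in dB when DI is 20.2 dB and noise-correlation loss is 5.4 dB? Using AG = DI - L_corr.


AG = DI - L_corr = 20.2 - 5.4 = 14.8

14.8 dB


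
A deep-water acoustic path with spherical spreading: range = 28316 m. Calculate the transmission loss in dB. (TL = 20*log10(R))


TL = 20*log10(28316) = 89.04

89.04 dB


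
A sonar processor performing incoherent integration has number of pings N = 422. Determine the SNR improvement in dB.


Gain = 5*log10(422) = 13.13

13.13 dB


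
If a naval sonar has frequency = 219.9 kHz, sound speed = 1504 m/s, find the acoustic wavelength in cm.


0.68 cm


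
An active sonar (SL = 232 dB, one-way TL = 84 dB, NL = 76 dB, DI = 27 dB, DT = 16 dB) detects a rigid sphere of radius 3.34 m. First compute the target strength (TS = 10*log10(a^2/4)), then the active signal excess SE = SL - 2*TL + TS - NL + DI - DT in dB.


Step 1: TS = 10*log10(3.34^2/4) = 4.45 dB
Step 2: SE = SL - 2*TL + TS - NL + DI - DT = 232 - 2*84 + (4.45) - 76 + 27 - 16 = 3.45

3.45 dB


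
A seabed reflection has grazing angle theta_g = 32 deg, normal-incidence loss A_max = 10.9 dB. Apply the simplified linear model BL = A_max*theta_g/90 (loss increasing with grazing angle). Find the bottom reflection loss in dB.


3.88 dB


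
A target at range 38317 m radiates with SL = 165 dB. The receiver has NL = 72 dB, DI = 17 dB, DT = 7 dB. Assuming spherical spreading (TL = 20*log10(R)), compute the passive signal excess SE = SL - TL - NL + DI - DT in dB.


Step 1: TL = 20*log10(38317) = 91.67 dB
Step 2: SE = 165 - 91.67 - 72 + 17 - 7 = 11.33

11.33 dB


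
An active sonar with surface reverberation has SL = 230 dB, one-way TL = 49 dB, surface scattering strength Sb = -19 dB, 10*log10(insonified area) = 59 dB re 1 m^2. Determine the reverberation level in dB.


172 dB


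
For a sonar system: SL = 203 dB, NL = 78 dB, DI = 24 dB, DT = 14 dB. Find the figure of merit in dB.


FOM = SL - NL + DI - DT = 203 - 78 + 24 - 14 = 135

135 dB


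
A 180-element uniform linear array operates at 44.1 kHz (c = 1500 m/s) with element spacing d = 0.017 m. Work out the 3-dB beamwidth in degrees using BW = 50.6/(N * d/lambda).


Step 1: lambda = 1500/44100 = 0.03401 m
Step 2: d/lambda = 0.017/0.03401 = 0.4999
Step 3: BW = 50.6/(N * d/lambda) = 50.6/(180 * 0.4999) = 0.56

0.56 deg


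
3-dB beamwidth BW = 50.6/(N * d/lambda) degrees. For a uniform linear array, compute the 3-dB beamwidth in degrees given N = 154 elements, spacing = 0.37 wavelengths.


BW = 50.6 / (154 * 0.37) = 50.6 / 56.98 = 0.89

0.89 deg


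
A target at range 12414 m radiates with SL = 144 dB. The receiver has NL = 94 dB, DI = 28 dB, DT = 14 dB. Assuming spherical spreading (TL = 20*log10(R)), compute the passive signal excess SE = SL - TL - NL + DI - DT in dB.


-17.88 dB


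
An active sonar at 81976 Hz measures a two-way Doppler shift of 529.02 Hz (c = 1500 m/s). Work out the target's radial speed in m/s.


4.84 m/s


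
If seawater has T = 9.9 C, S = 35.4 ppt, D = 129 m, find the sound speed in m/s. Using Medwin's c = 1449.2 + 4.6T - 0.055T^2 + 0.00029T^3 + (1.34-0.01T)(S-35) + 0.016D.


1492.19 m/s


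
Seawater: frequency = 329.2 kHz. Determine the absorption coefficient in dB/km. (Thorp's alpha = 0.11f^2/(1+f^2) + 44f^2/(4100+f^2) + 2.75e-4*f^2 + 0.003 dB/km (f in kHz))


f^2 = 108372.64
alpha = 0.11*108372.64/(1+108372.64) + 44*108372.64/(4100+108372.64) + 2.75e-4*108372.64 + 0.003 = 72.312

72.312 dB/km


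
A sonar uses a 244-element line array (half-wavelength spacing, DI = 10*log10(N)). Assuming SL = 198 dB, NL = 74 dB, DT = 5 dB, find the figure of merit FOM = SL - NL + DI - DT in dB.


Step 1: DI = 10*log10(244) = 23.87 dB
Step 2: FOM = SL - NL + DI - DT = 198 - 74 + 23.87 - 5 = 142.87

142.87 dB


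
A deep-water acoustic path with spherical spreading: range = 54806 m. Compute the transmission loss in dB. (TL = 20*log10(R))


TL = 20*log10(54806) = 94.78

94.78 dB


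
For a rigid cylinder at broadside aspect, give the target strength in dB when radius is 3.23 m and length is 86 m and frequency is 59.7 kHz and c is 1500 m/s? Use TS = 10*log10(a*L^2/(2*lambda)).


56.77 dB


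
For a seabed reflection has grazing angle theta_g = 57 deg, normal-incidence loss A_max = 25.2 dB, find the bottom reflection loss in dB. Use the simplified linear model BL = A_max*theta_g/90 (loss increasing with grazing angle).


BL = A_max * theta_g / 90 = 25.2 * 57 / 90 = 15.96

15.96 dB


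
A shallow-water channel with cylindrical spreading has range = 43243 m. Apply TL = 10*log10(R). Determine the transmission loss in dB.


46.36 dB


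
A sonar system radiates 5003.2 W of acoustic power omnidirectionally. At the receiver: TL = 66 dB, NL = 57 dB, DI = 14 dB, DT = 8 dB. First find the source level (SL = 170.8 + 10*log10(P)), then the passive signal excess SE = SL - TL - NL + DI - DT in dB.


Step 1: SL = 170.8 + 10*log10(5003.2) = 207.79 dB
Step 2: SE = SL - TL - NL + DI - DT = 207.79 - 66 - 57 + 14 - 8 = 90.79

90.79 dB


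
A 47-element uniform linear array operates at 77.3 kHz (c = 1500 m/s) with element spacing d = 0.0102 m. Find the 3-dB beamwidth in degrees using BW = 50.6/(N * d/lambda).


Step 1: lambda = 1500/77300 = 0.0194 m
Step 2: d/lambda = 0.0102/0.0194 = 0.5258
Step 3: BW = 50.6/(N * d/lambda) = 50.6/(47 * 0.5258) = 2.05

2.05 deg


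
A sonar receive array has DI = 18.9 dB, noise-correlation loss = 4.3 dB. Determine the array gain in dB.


AG = DI - L_corr = 18.9 - 4.3 = 14.6

14.6 dB


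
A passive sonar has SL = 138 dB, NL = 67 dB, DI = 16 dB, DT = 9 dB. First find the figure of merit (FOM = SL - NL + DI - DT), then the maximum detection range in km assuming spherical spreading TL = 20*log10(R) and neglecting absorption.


Step 1: FOM = SL - NL + DI - DT = 138 - 67 + 16 - 9 = 78 dB
Step 2: at max range FOM = TL = 20*log10(R), so R = 10^(78/20) = 7943.28 m = 7.94 km

7.94 km


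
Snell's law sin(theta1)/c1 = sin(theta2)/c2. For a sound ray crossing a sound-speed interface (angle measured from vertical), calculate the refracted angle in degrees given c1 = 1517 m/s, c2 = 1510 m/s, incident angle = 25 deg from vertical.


sin(theta2) = (c2/c1)*sin(theta1) = (1510/1517)*sin(25 deg) = 0.42067
theta2 = arcsin(0.42067) = 24.88

24.88 deg


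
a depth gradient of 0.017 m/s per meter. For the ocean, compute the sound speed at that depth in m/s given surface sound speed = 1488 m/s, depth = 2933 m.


c = 1488 + 0.017 * 2933 = 1537.861

1537.861 m/s


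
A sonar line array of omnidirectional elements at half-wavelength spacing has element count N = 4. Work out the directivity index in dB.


6.02 dB


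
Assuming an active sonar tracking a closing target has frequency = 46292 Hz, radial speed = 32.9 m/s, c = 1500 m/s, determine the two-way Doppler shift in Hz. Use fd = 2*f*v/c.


fd = 2*f*v/c = 2 * 46292 * 32.9 / 1500 = 2030.68

2030.68 Hz


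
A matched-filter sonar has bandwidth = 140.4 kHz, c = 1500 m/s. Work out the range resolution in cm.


0.53 cm


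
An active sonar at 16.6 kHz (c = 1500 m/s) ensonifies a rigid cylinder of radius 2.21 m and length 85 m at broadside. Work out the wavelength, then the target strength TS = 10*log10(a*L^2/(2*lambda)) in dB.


Step 1: lambda = c/f = 1500/16600 = 0.09036 m
Step 2: TS = 10*log10(a*L^2/(2*lambda)) = 10*log10(2.21*85^2/(2*0.09036)) = 49.46

49.46 dB


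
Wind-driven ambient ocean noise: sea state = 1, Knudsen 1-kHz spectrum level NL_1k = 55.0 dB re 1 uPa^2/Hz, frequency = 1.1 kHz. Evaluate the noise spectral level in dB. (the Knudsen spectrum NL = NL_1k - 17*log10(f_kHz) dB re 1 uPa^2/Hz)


NL = NL_1k - 17*log10(f_kHz) = 55.0 - 17*log10(1.1) = 55.0 - (0.7) = 54.3

54.3 dB


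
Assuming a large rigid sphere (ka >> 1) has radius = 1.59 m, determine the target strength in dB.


TS = 10*log10(1.59^2 / 4) = 10*log10(0.632025) = -1.99

-1.99 dB


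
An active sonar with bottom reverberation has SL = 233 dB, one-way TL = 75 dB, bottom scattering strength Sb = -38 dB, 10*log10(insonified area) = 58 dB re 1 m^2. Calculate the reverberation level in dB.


RL = SL - 2*TL + Sb + 10*log10(A) = 233 - 2*75 + (-38) + 58 = 103

103 dB


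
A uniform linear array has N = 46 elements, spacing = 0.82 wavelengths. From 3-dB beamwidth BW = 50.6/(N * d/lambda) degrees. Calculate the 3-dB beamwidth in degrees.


1.34 deg


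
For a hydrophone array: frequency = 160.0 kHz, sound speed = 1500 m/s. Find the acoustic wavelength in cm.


0.94 cm


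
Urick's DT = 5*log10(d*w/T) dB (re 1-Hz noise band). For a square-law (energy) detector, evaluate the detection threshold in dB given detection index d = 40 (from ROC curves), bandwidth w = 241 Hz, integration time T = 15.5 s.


DT = 5*log10(d*w/T) = 5*log10(40 * 241 / 15.5) = 5*log10(621.94) = 13.97

13.97 dB


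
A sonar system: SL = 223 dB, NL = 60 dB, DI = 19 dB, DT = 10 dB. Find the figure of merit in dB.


172 dB


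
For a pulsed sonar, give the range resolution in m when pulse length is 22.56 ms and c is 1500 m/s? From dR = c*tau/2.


dR = c*tau/2 = 1500 * 22.56e-3 / 2 = 16.92

16.92 m


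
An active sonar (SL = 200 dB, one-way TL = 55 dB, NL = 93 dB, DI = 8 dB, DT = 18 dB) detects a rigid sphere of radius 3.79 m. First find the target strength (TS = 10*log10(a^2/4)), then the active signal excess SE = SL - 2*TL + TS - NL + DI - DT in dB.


Step 1: TS = 10*log10(3.79^2/4) = 5.55 dB
Step 2: SE = SL - 2*TL + TS - NL + DI - DT = 200 - 2*55 + (5.55) - 93 + 8 - 18 = -7.45

-7.45 dB


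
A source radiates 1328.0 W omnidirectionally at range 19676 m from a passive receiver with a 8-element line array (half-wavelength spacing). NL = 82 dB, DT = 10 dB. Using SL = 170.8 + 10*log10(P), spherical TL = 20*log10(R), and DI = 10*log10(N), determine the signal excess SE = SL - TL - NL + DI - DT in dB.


Step 1: SL = 170.8 + 10*log10(1328.0) = 202.03 dB
Step 2: TL = 20*log10(19676) = 85.88 dB
Step 3: DI = 10*log10(8) = 9.03 dB
Step 4: SE = SL - TL - NL + DI - DT = 202.03 - 85.88 - 82 + 9.03 - 10 = 33.18

33.18 dB


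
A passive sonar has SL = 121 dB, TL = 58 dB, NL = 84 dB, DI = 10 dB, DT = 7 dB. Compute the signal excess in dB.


SE = SL - TL - NL + DI - DT = 121 - 58 - 84 + 10 - 7 = -18

-18 dB


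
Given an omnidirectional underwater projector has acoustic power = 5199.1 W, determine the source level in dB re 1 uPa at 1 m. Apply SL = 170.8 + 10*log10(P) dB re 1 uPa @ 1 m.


SL = 170.8 + 10*log10(5199.1) = 170.8 + 37.16 = 207.96

207.96 dB


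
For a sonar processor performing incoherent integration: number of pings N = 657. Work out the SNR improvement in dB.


14.09 dB


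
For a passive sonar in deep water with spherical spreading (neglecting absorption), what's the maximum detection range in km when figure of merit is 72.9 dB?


At max range FOM = TL, so 20*log10(R) = 72.9
R = 10^(72.9/20) = 4415.7 m = 4.42 km

4.42 km


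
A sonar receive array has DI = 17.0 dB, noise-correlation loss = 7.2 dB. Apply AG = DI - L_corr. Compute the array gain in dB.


9.8 dB


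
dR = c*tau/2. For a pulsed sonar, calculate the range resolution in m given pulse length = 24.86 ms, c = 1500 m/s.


18.645 m


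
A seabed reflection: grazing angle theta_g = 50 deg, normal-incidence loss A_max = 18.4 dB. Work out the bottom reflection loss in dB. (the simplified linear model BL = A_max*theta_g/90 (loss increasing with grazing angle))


BL = A_max * theta_g / 90 = 18.4 * 50 / 90 = 10.22

10.22 dB


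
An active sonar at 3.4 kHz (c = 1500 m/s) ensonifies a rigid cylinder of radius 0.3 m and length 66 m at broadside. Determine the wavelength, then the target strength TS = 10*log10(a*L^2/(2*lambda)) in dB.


Step 1: lambda = c/f = 1500/3400 = 0.44118 m
Step 2: TS = 10*log10(a*L^2/(2*lambda)) = 10*log10(0.3*66^2/(2*0.44118)) = 31.71

31.71 dB


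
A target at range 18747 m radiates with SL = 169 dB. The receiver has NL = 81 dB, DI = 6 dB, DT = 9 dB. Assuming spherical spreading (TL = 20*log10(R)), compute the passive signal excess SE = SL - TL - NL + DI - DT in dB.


Step 1: TL = 20*log10(18747) = 85.46 dB
Step 2: SE = 169 - 85.46 - 81 + 6 - 9 = -0.46

-0.46 dB


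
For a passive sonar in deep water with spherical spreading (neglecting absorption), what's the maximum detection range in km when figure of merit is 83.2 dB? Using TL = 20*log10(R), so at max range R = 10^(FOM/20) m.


14.45 km


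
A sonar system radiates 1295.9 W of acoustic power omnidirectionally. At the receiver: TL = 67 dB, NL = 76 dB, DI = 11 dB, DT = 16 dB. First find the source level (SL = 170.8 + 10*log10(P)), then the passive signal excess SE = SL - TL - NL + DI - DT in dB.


Step 1: SL = 170.8 + 10*log10(1295.9) = 201.93 dB
Step 2: SE = SL - TL - NL + DI - DT = 201.93 - 67 - 76 + 11 - 16 = 53.93

53.93 dB


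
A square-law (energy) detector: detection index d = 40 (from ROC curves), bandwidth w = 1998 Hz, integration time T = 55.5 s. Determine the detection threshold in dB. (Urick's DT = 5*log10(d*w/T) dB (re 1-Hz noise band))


DT = 5*log10(d*w/T) = 5*log10(40 * 1998 / 55.5) = 5*log10(1440.0) = 15.79

15.79 dB


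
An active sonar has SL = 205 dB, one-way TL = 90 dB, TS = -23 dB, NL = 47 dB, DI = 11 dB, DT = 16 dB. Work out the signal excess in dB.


-50 dB


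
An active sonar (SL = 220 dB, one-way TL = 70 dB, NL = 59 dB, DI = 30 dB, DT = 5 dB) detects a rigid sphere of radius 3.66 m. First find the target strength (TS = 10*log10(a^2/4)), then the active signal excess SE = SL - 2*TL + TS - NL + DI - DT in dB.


Step 1: TS = 10*log10(3.66^2/4) = 5.25 dB
Step 2: SE = SL - 2*TL + TS - NL + DI - DT = 220 - 2*70 + (5.25) - 59 + 30 - 5 = 51.25

51.25 dB


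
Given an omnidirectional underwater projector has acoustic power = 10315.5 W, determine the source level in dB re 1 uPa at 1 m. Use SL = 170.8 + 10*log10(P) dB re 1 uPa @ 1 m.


SL = 170.8 + 10*log10(10315.5) = 170.8 + 40.13 = 210.93

210.93 dB


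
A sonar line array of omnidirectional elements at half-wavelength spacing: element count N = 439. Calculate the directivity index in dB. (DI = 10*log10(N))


26.42 dB


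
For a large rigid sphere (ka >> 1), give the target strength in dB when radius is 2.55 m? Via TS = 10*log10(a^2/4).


TS = 10*log10(2.55^2 / 4) = 10*log10(1.625625) = 2.11

2.11 dB


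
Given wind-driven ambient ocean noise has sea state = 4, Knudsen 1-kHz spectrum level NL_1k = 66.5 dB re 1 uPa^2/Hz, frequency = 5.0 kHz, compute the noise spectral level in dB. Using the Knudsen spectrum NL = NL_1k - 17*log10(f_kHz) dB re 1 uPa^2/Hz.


54.62 dB


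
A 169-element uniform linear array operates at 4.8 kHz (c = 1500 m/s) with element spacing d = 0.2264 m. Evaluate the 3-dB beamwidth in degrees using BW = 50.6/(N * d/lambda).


Step 1: lambda = 1500/4800 = 0.3125 m
Step 2: d/lambda = 0.2264/0.3125 = 0.7245
Step 3: BW = 50.6/(N * d/lambda) = 50.6/(169 * 0.7245) = 0.41

0.41 deg


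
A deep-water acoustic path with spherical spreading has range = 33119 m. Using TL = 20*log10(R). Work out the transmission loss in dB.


90.4 dB


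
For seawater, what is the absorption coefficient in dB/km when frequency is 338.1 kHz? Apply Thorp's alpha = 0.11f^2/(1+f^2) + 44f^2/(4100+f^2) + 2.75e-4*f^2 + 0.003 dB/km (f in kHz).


f^2 = 114311.61
alpha = 0.11*114311.61/(1+114311.61) + 44*114311.61/(4100+114311.61) + 2.75e-4*114311.61 + 0.003 = 74.025

74.025 dB/km


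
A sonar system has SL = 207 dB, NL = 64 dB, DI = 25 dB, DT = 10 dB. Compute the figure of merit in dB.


FOM = SL - NL + DI - DT = 207 - 64 + 25 - 10 = 158

158 dB


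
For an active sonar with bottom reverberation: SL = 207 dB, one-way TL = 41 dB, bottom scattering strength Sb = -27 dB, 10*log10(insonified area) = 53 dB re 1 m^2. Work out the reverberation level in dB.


151 dB


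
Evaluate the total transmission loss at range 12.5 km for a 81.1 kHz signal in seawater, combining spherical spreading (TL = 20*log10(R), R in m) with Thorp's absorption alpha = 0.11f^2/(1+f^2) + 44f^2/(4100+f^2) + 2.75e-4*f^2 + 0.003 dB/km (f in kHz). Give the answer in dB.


444.76 dB


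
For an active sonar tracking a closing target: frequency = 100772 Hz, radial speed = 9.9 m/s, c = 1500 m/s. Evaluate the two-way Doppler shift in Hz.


fd = 2*f*v/c = 2 * 100772 * 9.9 / 1500 = 1330.19

1330.19 Hz


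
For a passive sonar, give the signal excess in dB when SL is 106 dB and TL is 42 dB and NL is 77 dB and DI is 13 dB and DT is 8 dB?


SE = SL - TL - NL + DI - DT = 106 - 42 - 77 + 13 - 8 = -8

-8 dB


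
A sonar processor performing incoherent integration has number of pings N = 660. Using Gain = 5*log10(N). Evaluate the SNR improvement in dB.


Gain = 5*log10(660) = 14.1

14.1 dB


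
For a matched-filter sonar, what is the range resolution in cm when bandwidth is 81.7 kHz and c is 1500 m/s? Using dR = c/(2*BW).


dR = c/(2*BW) = 1500 / (2 * 81.7e3) = 0.0092 m = 0.92 cm

0.92 cm


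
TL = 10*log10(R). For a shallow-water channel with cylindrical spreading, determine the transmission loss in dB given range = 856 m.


TL = 10*log10(856) = 29.32

29.32 dB


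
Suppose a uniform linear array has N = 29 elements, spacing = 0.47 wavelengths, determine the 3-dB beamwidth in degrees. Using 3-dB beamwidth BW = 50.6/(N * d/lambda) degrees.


BW = 50.6 / (29 * 0.47) = 50.6 / 13.63 = 3.71

3.71 deg


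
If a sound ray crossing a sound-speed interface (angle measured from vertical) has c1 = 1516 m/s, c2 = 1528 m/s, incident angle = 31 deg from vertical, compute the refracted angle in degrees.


sin(theta2) = (c2/c1)*sin(theta1) = (1528/1516)*sin(31 deg) = 0.51911
theta2 = arcsin(0.51911) = 31.27

31.27 deg


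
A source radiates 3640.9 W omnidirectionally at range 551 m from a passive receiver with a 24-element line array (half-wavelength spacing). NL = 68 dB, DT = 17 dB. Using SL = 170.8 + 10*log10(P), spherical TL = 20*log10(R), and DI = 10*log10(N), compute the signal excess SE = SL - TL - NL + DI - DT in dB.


Step 1: SL = 170.8 + 10*log10(3640.9) = 206.41 dB
Step 2: TL = 20*log10(551) = 54.82 dB
Step 3: DI = 10*log10(24) = 13.8 dB
Step 4: SE = SL - TL - NL + DI - DT = 206.41 - 54.82 - 68 + 13.8 - 17 = 80.39

80.39 dB


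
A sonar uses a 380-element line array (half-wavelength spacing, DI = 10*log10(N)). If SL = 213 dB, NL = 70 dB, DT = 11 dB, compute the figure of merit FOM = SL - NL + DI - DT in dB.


157.8 dB


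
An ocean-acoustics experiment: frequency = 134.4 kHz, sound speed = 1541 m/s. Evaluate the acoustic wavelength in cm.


lambda = c/f = 1541 / 134400 = 0.0115 m = 1.15 cm

1.15 cm


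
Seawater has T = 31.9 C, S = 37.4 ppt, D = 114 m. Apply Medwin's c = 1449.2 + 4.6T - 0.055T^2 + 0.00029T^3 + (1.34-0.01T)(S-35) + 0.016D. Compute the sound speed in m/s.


c = 1449.2 + 4.6*31.9 - 0.055*31.9^2 + 0.00029*31.9^3 + (1.34 - 0.01*31.9)*(37.4 - 35) + 0.016*114 = 1553.66

1553.66 m/s


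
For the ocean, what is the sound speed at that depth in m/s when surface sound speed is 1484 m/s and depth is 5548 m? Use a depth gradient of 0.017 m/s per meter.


c = 1484 + 0.017 * 5548 = 1578.316

1578.316 m/s


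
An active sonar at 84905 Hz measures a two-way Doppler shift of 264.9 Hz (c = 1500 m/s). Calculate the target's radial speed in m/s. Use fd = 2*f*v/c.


From fd = 2*f*v/c, v = c*fd/(2*f) = 1500 * 264.9 / (2*84905) = 2.34

2.34 m/s


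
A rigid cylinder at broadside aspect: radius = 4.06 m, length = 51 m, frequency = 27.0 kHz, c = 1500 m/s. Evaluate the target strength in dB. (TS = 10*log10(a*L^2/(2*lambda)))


lambda = 1500/27000 = 0.05556 m
TS = 10*log10(4.06*51^2/(2*0.05556)) = 49.78

49.78 dB


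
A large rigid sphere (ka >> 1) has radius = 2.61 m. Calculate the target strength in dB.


TS = 10*log10(2.61^2 / 4) = 10*log10(1.703025) = 2.31

2.31 dB


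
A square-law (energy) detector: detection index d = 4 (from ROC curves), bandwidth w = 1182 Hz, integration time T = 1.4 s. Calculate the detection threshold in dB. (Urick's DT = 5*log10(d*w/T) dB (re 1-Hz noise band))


DT = 5*log10(d*w/T) = 5*log10(4 * 1182 / 1.4) = 5*log10(3377.14) = 17.64

17.64 dB


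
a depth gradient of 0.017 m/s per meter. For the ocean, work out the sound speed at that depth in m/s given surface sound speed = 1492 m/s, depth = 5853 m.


1591.501 m/s


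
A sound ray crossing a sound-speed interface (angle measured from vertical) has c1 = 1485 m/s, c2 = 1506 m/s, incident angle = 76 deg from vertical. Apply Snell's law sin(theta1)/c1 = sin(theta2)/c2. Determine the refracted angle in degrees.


sin(theta2) = (c2/c1)*sin(theta1) = (1506/1485)*sin(76 deg) = 0.98402
theta2 = arcsin(0.98402) = 79.74

79.74 deg


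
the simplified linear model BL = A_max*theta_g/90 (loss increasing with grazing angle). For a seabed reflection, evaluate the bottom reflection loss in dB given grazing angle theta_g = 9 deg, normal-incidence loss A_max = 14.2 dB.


1.42 dB


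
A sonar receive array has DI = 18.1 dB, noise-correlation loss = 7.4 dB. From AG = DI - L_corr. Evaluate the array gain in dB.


AG = DI - L_corr = 18.1 - 7.4 = 10.7

10.7 dB


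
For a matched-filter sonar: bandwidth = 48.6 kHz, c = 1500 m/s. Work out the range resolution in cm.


dR = c/(2*BW) = 1500 / (2 * 48.6e3) = 0.0154 m = 1.54 cm

1.54 cm


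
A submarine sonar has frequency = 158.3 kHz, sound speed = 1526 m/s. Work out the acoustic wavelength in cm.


0.96 cm


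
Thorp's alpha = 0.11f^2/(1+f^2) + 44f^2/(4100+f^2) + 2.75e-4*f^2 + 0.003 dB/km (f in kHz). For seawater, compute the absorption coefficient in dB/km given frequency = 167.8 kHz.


f^2 = 28156.84
alpha = 0.11*28156.84/(1+28156.84) + 44*28156.84/(4100+28156.84) + 2.75e-4*28156.84 + 0.003 = 46.264

46.264 dB/km


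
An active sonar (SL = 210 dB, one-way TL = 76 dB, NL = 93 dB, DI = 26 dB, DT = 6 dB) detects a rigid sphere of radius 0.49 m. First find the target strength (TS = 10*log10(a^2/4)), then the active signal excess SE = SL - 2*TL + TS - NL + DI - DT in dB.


Step 1: TS = 10*log10(0.49^2/4) = -12.22 dB
Step 2: SE = SL - 2*TL + TS - NL + DI - DT = 210 - 2*76 + (-12.22) - 93 + 26 - 6 = -27.22

-27.22 dB
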